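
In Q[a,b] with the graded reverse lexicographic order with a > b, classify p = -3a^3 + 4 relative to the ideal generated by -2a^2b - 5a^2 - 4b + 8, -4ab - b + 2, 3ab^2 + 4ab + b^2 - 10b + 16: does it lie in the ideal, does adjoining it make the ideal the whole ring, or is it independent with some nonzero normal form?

Adjoining -3a^3 + 4 makes the ideal the whole ring: the system is inconsistent.

First compute the reduced Gröbner basis of I by Buchberger's algorithm.
f_1 = -2a^2b - 5a^2 - 4b + 8, LT = a^2b.
f_2 = -4ab - b + 2, LT = ab.
f_3 = 3ab^2 + 4ab + b^2 - 10b + 16, LT = ab^2.

S(f_1,f_2): lcm = a^2b. S = 5/2a^2 - 1/4ab + 1/2a + 2b - 4.
  leading term a^2: no divisor's leading term divides it; move 5/2a^2 to the remainder.
  leading term ab: subtract (1/16)·f_2 from -1/4ab + 1/2a + 2b - 4 → 1/2a + 33/16b - 33/8
  leading term a: no divisor's leading term divides it; move 1/2a to the remainder.
  leading term b: no divisor's leading term divides it; move 33/16b to the remainder.
  leading term 1: no divisor's leading term divides it; move -33/8 to the remainder.
  remainder 5/2a^2 + 1/2a + 33/16b - 33/8 ≠ 0; add h_4 = 5/2a^2 + 1/2a + 33/16b - 33/8 to the basis.

S(f_1,f_3): lcm = a^2b^2. S = 7/6a^2b - 1/3ab^2 + 10/3ab + 2b^2 - 16/3a - 4b.
  leading term a^2b: subtract (-7/12)·f_1 from 7/6a^2b - 1/3ab^2 + 10/3ab + 2b^2 - 16/3a - 4b → -1/3ab^2 - 35/12a^2 + 10/3ab + 2b^2 - 16/3a - 19/3b + 14/3
  leading term ab^2: subtract (1/12b)·f_2 from -1/3ab^2 - 35/12a^2 + 10/3ab + 2b^2 - 16/3a - 19/3b + 14/3 → -35/12a^2 + 10/3ab + 25/12b^2 - 16/3a - 13/2b + 14/3
  leading term a^2: subtract (-7/6)·h_4 from -35/12a^2 + 10/3ab + 25/12b^2 - 16/3a - 13/2b + 14/3 → 10/3ab + 25/12b^2 - 19/4a - 131/32b - 7/48
  leading term ab: subtract (-5/6)·f_2 from 10/3ab + 25/12b^2 - 19/4a - 131/32b - 7/48 → 25/12b^2 - 19/4a - 473/96b + 73/48
  leading term b^2: no divisor's leading term divides it; move 25/12b^2 to the remainder.
  leading term a: no divisor's leading term divides it; move -19/4a to the remainder.
  leading term b: no divisor's leading term divides it; move -473/96b to the remainder.
  leading term 1: no divisor's leading term divides it; move 73/48 to the remainder.
  remainder 25/12b^2 - 19/4a - 473/96b + 73/48 ≠ 0; add h_5 = 25/12b^2 - 19/4a - 473/96b + 73/48 to the basis.

S(f_2,f_3): lcm = ab^2. S = -4/3ab - 1/12b^2 + 17/6b - 16/3.
  leading term ab: subtract (1/3)·f_2 from -4/3ab - 1/12b^2 + 17/6b - 16/3 → -1/12b^2 + 19/6b - 6
  leading term b^2: subtract (-1/25)·h_5 from -1/12b^2 + 19/6b - 6 → -19/100a + 7127/2400b - 7127/1200
  leading term a: no divisor's leading term divides it; move -19/100a to the remainder.
  leading term b: no divisor's leading term divides it; move 7127/2400b to the remainder.
  leading term 1: no divisor's leading term divides it; move -7127/1200 to the remainder.
  remainder -19/100a + 7127/2400b - 7127/1200 ≠ 0; add h_6 = -19/100a + 7127/2400b - 7127/1200 to the basis.

S(f_1,h_4): lcm = a^2b. S = 5/2a^2 - 1/5ab - 33/40b^2 + 73/20b - 4.
  leading term a^2: subtract (1)·h_4 from 5/2a^2 - 1/5ab - 33/40b^2 + 73/20b - 4 → -1/5ab - 33/40b^2 - 1/2a + 127/80b + 1/8
  leading term ab: subtract (1/20)·f_2 from -1/5ab - 33/40b^2 - 1/2a + 127/80b + 1/8 → -33/40b^2 - 1/2a + 131/80b + 1/40
  leading term b^2: subtract (-99/250)·h_5 from -33/40b^2 - 1/2a + 131/80b + 1/40 → -2381/1000a - 2509/8000b + 2509/4000
  leading term a: subtract (2381/190)·h_6 from -2381/1000a - 2509/8000b + 2509/4000 → -42781/1140b + 42781/570
  leading term b: no divisor's leading term divides it; move -42781/1140b to the remainder.
  leading term 1: no divisor's leading term divides it; move 42781/570 to the remainder.
  remainder -42781/1140b + 42781/570 ≠ 0; add h_7 = -42781/1140b + 42781/570 to the basis.

The other S-polynomials (S(f_2,h_4), S(f_3,h_4), S(f_1,h_5), S(f_2,h_5), S(f_3,h_5), S(h_4,h_5), S(f_1,h_6), S(f_2,h_6), S(f_3,h_6), S(h_4,h_6), S(h_5,h_6), S(f_1,h_7), S(f_2,h_7), S(f_3,h_7), S(h_4,h_7), S(h_5,h_7), S(h_6,h_7)) all reduce to 0 modulo the current basis, so we have a Gröbner basis.
Inter-reduce: drop elements whose leading term is divisible by another's, tail-reduce, and make monic.
Reduced Gröbner basis: {a, b - 2}.
Label its elements g_1 = a, g_2 = b - 2.

Reduce p = -3a^3 + 4 modulo G:
  leading term a^3: subtract (-3a^2)·g_1 from -3a^3 + 4 → 4
  leading term 1: no divisor's leading term divides it; move 4 to the remainder.
  normal form = 4.
The normal form is nonzero, so p ∉ I. Since p minus its normal form lies in I, I + (p) = I + (r) where r = 4; decide whether this ideal is the whole ring.
Here r = 4 is a nonzero constant, hence a unit: 1 ∈ I + (p), the Gröbner basis of I + (p) is {1}, and the enlarged system has no common solution — adjoining p is inconsistent.

The remainder on division by a Gröbner basis is unique — it is the normal form.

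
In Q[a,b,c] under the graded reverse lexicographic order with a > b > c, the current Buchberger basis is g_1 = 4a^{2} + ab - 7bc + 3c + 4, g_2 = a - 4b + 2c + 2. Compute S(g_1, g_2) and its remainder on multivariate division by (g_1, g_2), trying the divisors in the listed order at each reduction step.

lcm(LM(g_1), LM(g_2)) = a^{2}.
S = (lcm/LT(g_1))·g_1 − (lcm/LT(g_2))·g_2 = \tfrac{17}{4}ab - 2ac - \tfrac{7}{4}bc - 2a + \tfrac{3}{4}c + 1.
Reduce S modulo (g_1, g_2) in that order:
  leading term ab: subtract (\tfrac{17}{4}b)·g_2 from \tfrac{17}{4}ab - 2ac - \tfrac{7}{4}bc - 2a + \tfrac{3}{4}c + 1 → 17b^{2} - 2ac - \tfrac{41}{4}bc - 2a - \tfrac{17}{2}b + \tfrac{3}{4}c + 1
  leading term b^{2}: no divisor's leading term divides it; move 17b^{2} to the remainder.
  leading term ac: subtract (-2c)·g_2 from -2ac - \tfrac{41}{4}bc - 2a - \tfrac{17}{2}b + \tfrac{3}{4}c + 1 → -\tfrac{73}{4}bc + 4c^{2} - 2a - \tfrac{17}{2}b + \tfrac{19}{4}c + 1
  leading term bc: no divisor's leading term divides it; move -\tfrac{73}{4}bc to the remainder.
  leading term c^{2}: no divisor's leading term divides it; move 4c^{2} to the remainder.
  leading term a: subtract (-2)·g_2 from -2a - \tfrac{17}{2}b + \tfrac{19}{4}c + 1 → -\tfrac{33}{2}b + \tfrac{35}{4}c + 5
  leading term b: no divisor's leading term divides it; move -\tfrac{33}{2}b to the remainder.
  leading term c: no divisor's leading term divides it; move \tfrac{35}{4}c to the remainder.
  leading term 1: no divisor's leading term divides it; move 5 to the remainder.
The remainder 17b^{2} - \tfrac{73}{4}bc + 4c^{2} - \tfrac{33}{2}b + \tfrac{35}{4}c + 5 is nonzero, so it would be added as the next basis element.

S(g_1, g_2) = \tfrac{17}{4}ab - 2ac - \tfrac{7}{4}bc - 2a + \tfrac{3}{4}c + 1; remainder on division = 17b^{2} - \tfrac{73}{4}bc + 4c^{2} - \tfrac{33}{2}b + \tfrac{35}{4}c + 5.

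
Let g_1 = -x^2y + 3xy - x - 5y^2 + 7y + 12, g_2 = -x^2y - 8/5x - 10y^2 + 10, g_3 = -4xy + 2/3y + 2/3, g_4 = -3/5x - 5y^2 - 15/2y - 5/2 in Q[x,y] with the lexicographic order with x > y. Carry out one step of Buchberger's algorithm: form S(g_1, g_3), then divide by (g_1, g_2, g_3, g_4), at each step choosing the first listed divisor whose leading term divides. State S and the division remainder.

lcm(LM(g_1), LM(g_3)) = x^2y.
S = (lcm/LT(g_1))·g_1 − (lcm/LT(g_3))·g_3 = -17/6xy + 7/6x + 5y^2 - 7y - 12.
Reduce S modulo (g_1, g_2, g_3, g_4) in that order:
  leading term xy: subtract (17/24)·g_3 from -17/6xy + 7/6x + 5y^2 - 7y - 12 → 7/6x + 5y^2 - 269/36y - 449/36
  leading term x: subtract (-35/18)·g_4 from 7/6x + 5y^2 - 269/36y - 449/36 → -85/18y^2 - 397/18y - 52/3
  leading term y^2: no divisor's leading term divides it; move -85/18y^2 to the remainder.
  leading term y: no divisor's leading term divides it; move -397/18y to the remainder.
  leading term 1: no divisor's leading term divides it; move -52/3 to the remainder.
The remainder -85/18y^2 - 397/18y - 52/3 is nonzero, so it would be added as the next basis element.

S(g_1, g_3) = -17/6xy + 7/6x + 5y^2 - 7y - 12; remainder on division = -85/18y^2 - 397/18y - 52/3.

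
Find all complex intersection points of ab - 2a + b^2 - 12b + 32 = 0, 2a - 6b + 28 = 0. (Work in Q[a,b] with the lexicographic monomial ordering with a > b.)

Compute a lex Gröbner basis by Buchberger's algorithm.
f_1 = ab - 2a + b^2 - 12b + 32, LT = ab.
f_2 = 2a - 6b + 28, LT = a.

S(f_1,f_2): lcm = ab. S = -2a + 4b^2 - 26b + 32.
  leading term a: subtract (-1)·f_2 from -2a + 4b^2 - 26b + 32 → 4b^2 - 32b + 60
  leading term b^2: no divisor's leading term divides it; move 4b^2 to the remainder.
  leading term b: no divisor's leading term divides it; move -32b to the remainder.
  leading term 1: no divisor's leading term divides it; move 60 to the remainder.
  remainder 4b^2 - 32b + 60 ≠ 0; add h_3 = 4b^2 - 32b + 60 to the basis.

The other S-polynomials (S(f_1,h_3), S(f_2,h_3)) all reduce to 0 modulo the current basis, so we have a Gröbner basis.
Inter-reduce: drop elements whose leading term is divisible by another's, tail-reduce, and make monic.
Reduced Gröbner basis: {a - 3b + 14, b^2 - 8b + 15}.

Since the basis is lex-ordered, b^2 - 8b + 15 is univariate in b. Its roots are {3, 5}. Back-substituting each root into the other basis elements fixes the other coordinates.
  b = 3: the earlier basis element becomes a + 5 = 0, giving a = -5 — point (-5, 3).
  b = 5: the earlier basis element becomes a - 1 = 0, giving a = 1 — point (1, 5).
Check: every point annihilates each of the original generators.

{(-5, 3), (1, 5)}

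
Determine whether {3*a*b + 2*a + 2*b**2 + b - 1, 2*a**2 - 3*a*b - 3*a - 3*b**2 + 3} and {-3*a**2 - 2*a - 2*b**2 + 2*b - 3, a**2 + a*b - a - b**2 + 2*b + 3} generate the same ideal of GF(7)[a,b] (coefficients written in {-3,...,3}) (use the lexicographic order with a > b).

Yes, the ideals are equal.

Since reduced Gröbner bases are canonical representatives of ideals under a given ordering, it suffices to compute and compare them.
Buchberger on the first generating set:
f_1 = 3*a*b + 2*a + 2*b**2 + b - 1, LT = a*b.
f_2 = 2*a**2 - 3*a*b - 3*a - 3*b**2 + 3, LT = a**2.

S(f_1,f_2): lcm = a**2*b. S = 3*a**2 + a*b**2 + 3*a*b + 2*a - 2*b**3 + 2*b.
  leading term a**2: subtract (-2)·f_2 from 3*a**2 + a*b**2 + 3*a*b + 2*a - 2*b**3 + 2*b → a*b**2 - 3*a*b + 3*a - 2*b**3 + b**2 + 2*b - 1
  leading term a*b**2: subtract (-2*b)·f_1 from a*b**2 - 3*a*b + 3*a - 2*b**3 + b**2 + 2*b - 1 → a*b + 3*a + 2*b**3 + 3*b**2 - 1
  leading term a*b: subtract (-2)·f_1 from a*b + 3*a + 2*b**3 + 3*b**2 - 1 → 2*b**3 + 2*b - 3
  leading term b**3: no divisor's leading term divides it; move 2*b**3 to the remainder.
  leading term b: no divisor's leading term divides it; move 2*b to the remainder.
  leading term 1: no divisor's leading term divides it; move -3 to the remainder.
  remainder 2*b**3 + 2*b - 3 ≠ 0; add g_3 = 2*b**3 + 2*b - 3 to the basis.

The other S-polynomials (S(f_1,g_3), S(f_2,g_3)) all reduce to 0 modulo the current basis, so we have a Gröbner basis.
Inter-reduce: drop elements whose leading term is divisible by another's, tail-reduce, and make monic.
Reduced Gröbner basis: {a**2 + 3*a + 3*b**2 - 3*b + 1, a*b + 3*a + 3*b**2 - 2*b + 2, b**3 + b + 2}.

Buchberger on the second generating set:
h_1 = -3*a**2 - 2*a - 2*b**2 + 2*b - 3, LT = a**2.
h_2 = a**2 + a*b - a - b**2 + 2*b + 3, LT = a**2.

S(h_1,h_2): lcm = a**2. S = -a*b - 3*a - 3*b**2 + 2*b - 2.
  leading term a*b: no divisor's leading term divides it; move -a*b to the remainder.
  leading term a: no divisor's leading term divides it; move -3*a to the remainder.
  leading term b**2: no divisor's leading term divides it; move -3*b**2 to the remainder.
  leading term b: no divisor's leading term divides it; move 2*b to the remainder.
  leading term 1: no divisor's leading term divides it; move -2 to the remainder.
  remainder -a*b - 3*a - 3*b**2 + 2*b - 2 ≠ 0; add k_3 = -a*b - 3*a - 3*b**2 + 2*b - 2 to the basis.

S(h_1,k_3): lcm = a**2*b. S = -3*a**2 - 3*a*b**2 - 2*a*b - 2*a + 3*b**3 - 3*b**2 + b.
  leading term a**2: subtract (1)·h_1 from -3*a**2 - 3*a*b**2 - 2*a*b - 2*a + 3*b**3 - 3*b**2 + b → -3*a*b**2 - 2*a*b + 3*b**3 - b**2 - b + 3
  leading term a*b**2: subtract (3*b)·k_3 from -3*a*b**2 - 2*a*b + 3*b**3 - b**2 - b + 3 → -2*b**3 - 2*b + 3
  leading term b**3: no divisor's leading term divides it; move -2*b**3 to the remainder.
  leading term b: no divisor's leading term divides it; move -2*b to the remainder.
  leading term 1: no divisor's leading term divides it; move 3 to the remainder.
  remainder -2*b**3 - 2*b + 3 ≠ 0; add k_4 = -2*b**3 - 2*b + 3 to the basis.

The other S-polynomials (S(h_2,k_3), S(h_1,k_4), S(h_2,k_4), S(k_3,k_4)) all reduce to 0 modulo the current basis, so we have a Gröbner basis.
Inter-reduce: drop elements whose leading term is divisible by another's, tail-reduce, and make monic.
Reduced Gröbner basis: {a**2 + 3*a + 3*b**2 - 3*b + 1, a*b + 3*a + 3*b**2 - 2*b + 2, b**3 + b + 2}.

These coincide, so the ideals are equal.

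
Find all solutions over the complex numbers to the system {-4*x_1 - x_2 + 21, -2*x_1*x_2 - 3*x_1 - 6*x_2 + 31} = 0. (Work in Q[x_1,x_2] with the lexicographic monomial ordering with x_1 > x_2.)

{(5, 1), (-19/8, 61/2)}

Compute a lex Gröbner basis by Buchberger's algorithm.
f_1 = -4*x_1 - x_2 + 21, LT = x_1.
f_2 = -2*x_1*x_2 - 3*x_1 - 6*x_2 + 31, LT = x_1*x_2.

S(f_1,f_2): lcm = x_1*x_2. S = -3/2*x_1 + 1/4*x_2**2 - 33/4*x_2 + 31/2.
  reduce S modulo (f_1, f_2):
  remainder 1/4*x_2**2 - 63/8*x_2 + 61/8 ≠ 0; add h_3 = 1/4*x_2**2 - 63/8*x_2 + 61/8 to the basis.

The other S-polynomials (S(f_1,h_3), S(f_2,h_3)) all reduce to 0 modulo the current basis, so we have a Gröbner basis.
Inter-reduce: drop elements whose leading term is divisible by another's, tail-reduce, and make monic.
Reduced Gröbner basis: {x_1 + 1/4*x_2 - 21/4, x_2**2 - 63/2*x_2 + 61/2}.

From the last basis element, x_2**2 - 63/2*x_2 + 61/2 = 0, so x_2 takes values in {1, 61/2}. Each choice, substituted upward through the basis, yields the corresponding point(s) of the solution set.
  x_2 = 1: the earlier basis element becomes x_1 - 5 = 0, giving x_1 = 5 — point (5, 1).
  x_2 = 61/2: the earlier basis element becomes x_1 + 19/8 = 0, giving x_1 = -19/8 — point (-19/8, 61/2).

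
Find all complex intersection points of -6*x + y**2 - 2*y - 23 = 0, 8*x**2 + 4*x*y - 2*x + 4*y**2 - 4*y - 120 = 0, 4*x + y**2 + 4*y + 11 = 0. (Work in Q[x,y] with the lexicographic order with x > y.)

{(-4, 1)}

Compute a lex Gröbner basis by Buchberger's algorithm.
f_1 = -6*x + y**2 - 2*y - 23, LT = x.
f_2 = 8*x**2 + 4*x*y - 2*x + 4*y**2 - 4*y - 120, LT = x**2.
f_3 = 4*x + y**2 + 4*y + 11, LT = x.

S(f_1,f_2): lcm = x**2. S = -1/6*x*y**2 - 1/6*x*y + 49/12*x - 1/2*y**2 + 1/2*y + 15.
  leading term x*y**2: subtract (1/36*y**2)·f_1 from -1/6*x*y**2 - 1/6*x*y + 49/12*x - 1/2*y**2 + 1/2*y + 15 → -1/6*x*y + 49/12*x - 1/36*y**4 + 1/18*y**3 + 5/36*y**2 + 1/2*y + 15
  leading term x*y: subtract (1/36*y)·f_1 from -1/6*x*y + 49/12*x - 1/36*y**4 + 1/18*y**3 + 5/36*y**2 + 1/2*y + 15 → 49/12*x - 1/36*y**4 + 1/36*y**3 + 7/36*y**2 + 41/36*y + 15
  leading term x: subtract (-49/72)·f_1 from 49/12*x - 1/36*y**4 + 1/36*y**3 + 7/36*y**2 + 41/36*y + 15 → -1/36*y**4 + 1/36*y**3 + 7/8*y**2 - 2/9*y - 47/72
  leading term y**4: no divisor's leading term divides it; move -1/36*y**4 to the remainder.
  leading term y**3: no divisor's leading term divides it; move 1/36*y**3 to the remainder.
  leading term y**2: no divisor's leading term divides it; move 7/8*y**2 to the remainder.
  leading term y: no divisor's leading term divides it; move -2/9*y to the remainder.
  leading term 1: no divisor's leading term divides it; move -47/72 to the remainder.
  remainder -1/36*y**4 + 1/36*y**3 + 7/8*y**2 - 2/9*y - 47/72 ≠ 0; add h_4 = -1/36*y**4 + 1/36*y**3 + 7/8*y**2 - 2/9*y - 47/72 to the basis.

S(f_1,f_3): lcm = x. S = -5/12*y**2 - 2/3*y + 13/12.
  leading term y**2: no divisor's leading term divides it; move -5/12*y**2 to the remainder.
  leading term y: no divisor's leading term divides it; move -2/3*y to the remainder.
  leading term 1: no divisor's leading term divides it; move 13/12 to the remainder.
  remainder -5/12*y**2 - 2/3*y + 13/12 ≠ 0; add h_5 = -5/12*y**2 - 2/3*y + 13/12 to the basis.

S(f_2,f_3): lcm = x**2. S = -1/4*x*y**2 - 1/2*x*y - 3*x + 1/2*y**2 - 1/2*y - 15.
  leading term x*y**2: subtract (1/24*y**2)·f_1 from -1/4*x*y**2 - 1/2*x*y - 3*x + 1/2*y**2 - 1/2*y - 15 → -1/2*x*y - 3*x - 1/24*y**4 + 1/12*y**3 + 35/24*y**2 - 1/2*y - 15
  leading term x*y: subtract (1/12*y)·f_1 from -1/2*x*y - 3*x - 1/24*y**4 + 1/12*y**3 + 35/24*y**2 - 1/2*y - 15 → -3*x - 1/24*y**4 + 13/8*y**2 + 17/12*y - 15
  leading term x: subtract (1/2)·f_1 from -3*x - 1/24*y**4 + 13/8*y**2 + 17/12*y - 15 → -1/24*y**4 + 9/8*y**2 + 29/12*y - 7/2
  leading term y**4: subtract (3/2)·h_4 from -1/24*y**4 + 9/8*y**2 + 29/12*y - 7/2 → -1/24*y**3 - 3/16*y**2 + 11/4*y - 121/48
  leading term y**3: subtract (1/10*y)·h_5 from -1/24*y**3 - 3/16*y**2 + 11/4*y - 121/48 → -29/240*y**2 + 317/120*y - 121/48
  leading term y**2: subtract (29/100)·h_5 from -29/240*y**2 + 317/120*y - 121/48 → 567/200*y - 567/200
  leading term y: no divisor's leading term divides it; move 567/200*y to the remainder.
  leading term 1: no divisor's leading term divides it; move -567/200 to the remainder.
  remainder 567/200*y - 567/200 ≠ 0; add h_6 = 567/200*y - 567/200 to the basis.

The other S-polynomials (S(f_1,h_4), S(f_2,h_4), S(f_3,h_4), S(f_1,h_5), S(f_2,h_5), S(f_3,h_5), S(h_4,h_5), S(f_1,h_6), S(f_2,h_6), S(f_3,h_6), S(h_4,h_6), S(h_5,h_6)) all reduce to 0 modulo the current basis, so we have a Gröbner basis.
Inter-reduce: drop elements whose leading term is divisible by another's, tail-reduce, and make monic.
Reduced Gröbner basis: {x + 4, y - 1}.

Elimination: the polynomial y - 1 lies in the elimination ideal for y, so y ∈ {1}. For each such y, the remaining basis elements (now univariate) give the rest of the solution.
  y = 1: the earlier basis element becomes x + 4 = 0, giving x = -4 — point (-4, 1).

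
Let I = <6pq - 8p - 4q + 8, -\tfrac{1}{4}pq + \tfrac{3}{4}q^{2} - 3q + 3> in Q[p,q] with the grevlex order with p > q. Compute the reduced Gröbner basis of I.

G = {p^{2} - 2p + q - 2, pq - \tfrac{4}{3}p - \tfrac{2}{3}q + \tfrac{4}{3}, q^{2} - \tfrac{4}{9}p - \tfrac{38}{9}q + \tfrac{40}{9}}

f_1 = 6pq - 8p - 4q + 8, LT = pq.
f_2 = -\tfrac{1}{4}pq + \tfrac{3}{4}q^{2} - 3q + 3, LT = pq.

S(f_1,f_2): lcm = pq. S = 3q^{2} - \tfrac{4}{3}p - \tfrac{38}{3}q + \tfrac{40}{3}.
  leading term q^{2}: no divisor's leading term divides it; move 3q^{2} to the remainder.
  leading term p: no divisor's leading term divides it; move -\tfrac{4}{3}p to the remainder.
  leading term q: no divisor's leading term divides it; move -\tfrac{38}{3}q to the remainder.
  leading term 1: no divisor's leading term divides it; move \tfrac{40}{3} to the remainder.
  remainder 3q^{2} - \tfrac{4}{3}p - \tfrac{38}{3}q + \tfrac{40}{3} ≠ 0; add g_3 = 3q^{2} - \tfrac{4}{3}p - \tfrac{38}{3}q + \tfrac{40}{3} to the basis.

S(f_1,g_3): lcm = pq^{2}. S = \tfrac{4}{9}p^{2} + \tfrac{26}{9}pq - \tfrac{2}{3}q^{2} - \tfrac{40}{9}p + \tfrac{4}{3}q.
  leading term p^{2}: no divisor's leading term divides it; move \tfrac{4}{9}p^{2} to the remainder.
  leading term pq: subtract (\tfrac{13}{27})·f_1 from \tfrac{26}{9}pq - \tfrac{2}{3}q^{2} - \tfrac{40}{9}p + \tfrac{4}{3}q → -\tfrac{2}{3}q^{2} - \tfrac{16}{27}p + \tfrac{88}{27}q - \tfrac{104}{27}
  leading term q^{2}: subtract (-\tfrac{2}{9})·g_3 from -\tfrac{2}{3}q^{2} - \tfrac{16}{27}p + \tfrac{88}{27}q - \tfrac{104}{27} → -\tfrac{8}{9}p + \tfrac{4}{9}q - \tfrac{8}{9}
  leading term p: no divisor's leading term divides it; move -\tfrac{8}{9}p to the remainder.
  leading term q: no divisor's leading term divides it; move \tfrac{4}{9}q to the remainder.
  leading term 1: no divisor's leading term divides it; move -\tfrac{8}{9} to the remainder.
  remainder \tfrac{4}{9}p^{2} - \tfrac{8}{9}p + \tfrac{4}{9}q - \tfrac{8}{9} ≠ 0; add g_4 = \tfrac{4}{9}p^{2} - \tfrac{8}{9}p + \tfrac{4}{9}q - \tfrac{8}{9} to the basis.

S(f_2,g_3): lcm = pq^{2}. S = -3q^{3} + \tfrac{4}{9}p^{2} + \tfrac{38}{9}pq + 12q^{2} - \tfrac{40}{9}p - 12q.
  leading term q^{3}: subtract (-q)·g_3 from -3q^{3} + \tfrac{4}{9}p^{2} + \tfrac{38}{9}pq + 12q^{2} - \tfrac{40}{9}p - 12q → \tfrac{4}{9}p^{2} + \tfrac{26}{9}pq - \tfrac{2}{3}q^{2} - \tfrac{40}{9}p + \tfrac{4}{3}q
  leading term p^{2}: subtract (1)·g_4 from \tfrac{4}{9}p^{2} + \tfrac{26}{9}pq - \tfrac{2}{3}q^{2} - \tfrac{40}{9}p + \tfrac{4}{3}q → \tfrac{26}{9}pq - \tfrac{2}{3}q^{2} - \tfrac{32}{9}p + \tfrac{8}{9}q + \tfrac{8}{9}
  leading term pq: subtract (\tfrac{13}{27})·f_1 from \tfrac{26}{9}pq - \tfrac{2}{3}q^{2} - \tfrac{32}{9}p + \tfrac{8}{9}q + \tfrac{8}{9} → -\tfrac{2}{3}q^{2} + \tfrac{8}{27}p + \tfrac{76}{27}q - \tfrac{80}{27}
  leading term q^{2}: subtract (-\tfrac{2}{9})·g_3 from -\tfrac{2}{3}q^{2} + \tfrac{8}{27}p + \tfrac{76}{27}q - \tfrac{80}{27} → 0
  remainder 0.

S(f_1,g_4): lcm = p^{2}q. S = -\tfrac{4}{3}p^{2} + \tfrac{4}{3}pq - q^{2} + \tfrac{4}{3}p + 2q.
  leading term p^{2}: subtract (-3)·g_4 from -\tfrac{4}{3}p^{2} + \tfrac{4}{3}pq - q^{2} + \tfrac{4}{3}p + 2q → \tfrac{4}{3}pq - q^{2} - \tfrac{4}{3}p + \tfrac{10}{3}q - \tfrac{8}{3}
  leading term pq: subtract (\tfrac{2}{9})·f_1 from \tfrac{4}{3}pq - q^{2} - \tfrac{4}{3}p + \tfrac{10}{3}q - \tfrac{8}{3} → -q^{2} + \tfrac{4}{9}p + \tfrac{38}{9}q - \tfrac{40}{9}
  leading term q^{2}: subtract (-\tfrac{1}{3})·g_3 from -q^{2} + \tfrac{4}{9}p + \tfrac{38}{9}q - \tfrac{40}{9} → 0
  remainder 0.

S(f_2,g_4): lcm = p^{2}q. S = -3pq^{2} + 14pq - q^{2} - 12p + 2q.
  leading term pq^{2}: subtract (-\tfrac{1}{2}q)·f_1 from -3pq^{2} + 14pq - q^{2} - 12p + 2q → 10pq - 3q^{2} - 12p + 6q
  leading term pq: subtract (\tfrac{5}{3})·f_1 from 10pq - 3q^{2} - 12p + 6q → -3q^{2} + \tfrac{4}{3}p + \tfrac{38}{3}q - \tfrac{40}{3}
  leading term q^{2}: subtract (-1)·g_3 from -3q^{2} + \tfrac{4}{3}p + \tfrac{38}{3}q - \tfrac{40}{3} → 0
  remainder 0.

S(g_3,g_4): leading monomials are coprime, so the S-polynomial reduces to 0 (Buchberger's first criterion).
Every S-polynomial of the final basis reduces to 0, so we have a Gröbner basis.
Inter-reduce: drop elements whose leading term is divisible by another's, tail-reduce, and make monic.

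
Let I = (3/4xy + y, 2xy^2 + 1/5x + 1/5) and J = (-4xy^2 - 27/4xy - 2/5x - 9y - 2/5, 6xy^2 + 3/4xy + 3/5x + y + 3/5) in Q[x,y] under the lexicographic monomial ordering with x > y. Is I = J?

For a fixed monomial order, each ideal has a unique reduced Gröbner basis; comparing bases decides equality.
Buchberger on the first generating set:
f_1 = 3/4xy + y, LT = xy.
f_2 = 2xy^2 + 1/5x + 1/5, LT = xy^2.

S(f_1,f_2): lcm = xy^2. S = -1/10x + 4/3y^2 - 1/10.
  leading term x: no divisor's leading term divides it; move -1/10x to the remainder.
  leading term y^2: no divisor's leading term divides it; move 4/3y^2 to the remainder.
  leading term 1: no divisor's leading term divides it; move -1/10 to the remainder.
  remainder -1/10x + 4/3y^2 - 1/10 ≠ 0; add g_3 = -1/10x + 4/3y^2 - 1/10 to the basis.

S(f_1,g_3): lcm = xy. S = 40/3y^3 + 1/3y.
  leading term y^3: no divisor's leading term divides it; move 40/3y^3 to the remainder.
  leading term y: no divisor's leading term divides it; move 1/3y to the remainder.
  remainder 40/3y^3 + 1/3y ≠ 0; add g_4 = 40/3y^3 + 1/3y to the basis.

The other S-polynomials (S(f_2,g_3), S(f_1,g_4), S(f_2,g_4), S(g_3,g_4)) all reduce to 0 modulo the current basis, so we have a Gröbner basis.
Inter-reduce: drop elements whose leading term is divisible by another's, tail-reduce, and make monic.
Reduced Gröbner basis: {x - 40/3y^2 + 1, y^3 + 1/40y}.

Buchberger on the second generating set:
h_1 = -4xy^2 - 27/4xy - 2/5x - 9y - 2/5, LT = xy^2.
h_2 = 6xy^2 + 3/4xy + 3/5x + y + 3/5, LT = xy^2.

S(h_1,h_2): lcm = xy^2. S = 25/16xy + 25/12y.
  leading term xy: no divisor's leading term divides it; move 25/16xy to the remainder.
  leading term y: no divisor's leading term divides it; move 25/12y to the remainder.
  remainder 25/16xy + 25/12y ≠ 0; add k_3 = 25/16xy + 25/12y to the basis.

S(h_1,k_3): lcm = xy^2. S = 27/16xy + 1/10x - 4/3y^2 + 9/4y + 1/10.
  leading term xy: subtract (27/25)·k_3 from 27/16xy + 1/10x - 4/3y^2 + 9/4y + 1/10 → 1/10x - 4/3y^2 + 1/10
  leading term x: no divisor's leading term divides it; move 1/10x to the remainder.
  leading term y^2: no divisor's leading term divides it; move -4/3y^2 to the remainder.
  leading term 1: no divisor's leading term divides it; move 1/10 to the remainder.
  remainder 1/10x - 4/3y^2 + 1/10 ≠ 0; add k_4 = 1/10x - 4/3y^2 + 1/10 to the basis.

S(h_1,k_4): lcm = xy^2. S = 27/16xy + 1/10x + 40/3y^4 - y^2 + 9/4y + 1/10.
  leading term xy: subtract (27/25)·k_3 from 27/16xy + 1/10x + 40/3y^4 - y^2 + 9/4y + 1/10 → 1/10x + 40/3y^4 - y^2 + 1/10
  leading term x: subtract (1)·k_4 from 1/10x + 40/3y^4 - y^2 + 1/10 → 40/3y^4 + 1/3y^2
  leading term y^4: no divisor's leading term divides it; move 40/3y^4 to the remainder.
  leading term y^2: no divisor's leading term divides it; move 1/3y^2 to the remainder.
  remainder 40/3y^4 + 1/3y^2 ≠ 0; add k_5 = 40/3y^4 + 1/3y^2 to the basis.

S(k_3,k_4): lcm = xy. S = 40/3y^3 + 1/3y.
  leading term y^3: no divisor's leading term divides it; move 40/3y^3 to the remainder.
  leading term y: no divisor's leading term divides it; move 1/3y to the remainder.
  remainder 40/3y^3 + 1/3y ≠ 0; add k_6 = 40/3y^3 + 1/3y to the basis.

The other S-polynomials (S(h_2,k_3), S(h_2,k_4), S(h_1,k_5), S(h_2,k_5), S(k_3,k_5), S(k_4,k_5), S(h_1,k_6), S(h_2,k_6), S(k_3,k_6), S(k_4,k_6), S(k_5,k_6)) all reduce to 0 modulo the current basis, so we have a Gröbner basis.
Inter-reduce: drop elements whose leading term is divisible by another's, tail-reduce, and make monic.
Reduced Gröbner basis: {x - 40/3y^2 + 1, y^3 + 1/40y}.

These coincide, so the ideals are equal.

Yes, the ideals are equal.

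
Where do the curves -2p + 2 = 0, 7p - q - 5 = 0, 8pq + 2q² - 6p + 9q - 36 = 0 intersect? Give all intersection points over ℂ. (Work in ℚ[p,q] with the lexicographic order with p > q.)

Compute a lex Gröbner basis by Buchberger's algorithm.
f_1 = -2p + 2, LT = p.
f_2 = 7p - q - 5, LT = p.
f_3 = 8pq - 6p + 2q² + 9q - 36, LT = pq.

S(f_1,f_2): lcm = p. S = 1/7q - 2/7.
  leading term q: no divisor's leading term divides it; move 1/7q to the remainder.
  leading term 1: no divisor's leading term divides it; move -2/7 to the remainder.
  remainder 1/7q - 2/7 ≠ 0; add h_4 = 1/7q - 2/7 to the basis.

The other S-polynomials (S(f_1,f_3), S(f_2,f_3), S(f_1,h_4), S(f_2,h_4), S(f_3,h_4)) all reduce to 0 modulo the current basis, so we have a Gröbner basis.
Inter-reduce: drop elements whose leading term is divisible by another's, tail-reduce, and make monic.
Reduced Gröbner basis: {p - 1, q - 2}.

The lex basis is triangular: the last element involves only q. Solving q - 2 = 0 gives q ∈ {2}; substituting each value into the earlier elements determines the remaining variables.
  q = 2: the earlier basis element becomes p - 1 = 0, giving p = 1 — point (1, 2).
Substituting each solution back into the original system confirms all equations vanish.

{(1, 2)}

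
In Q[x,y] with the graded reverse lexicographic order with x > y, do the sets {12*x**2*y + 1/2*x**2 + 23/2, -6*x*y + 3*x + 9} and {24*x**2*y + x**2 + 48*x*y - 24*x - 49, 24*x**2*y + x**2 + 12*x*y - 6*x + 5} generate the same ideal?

Yes, the ideals are equal.

Since reduced Gröbner bases are canonical representatives of ideals under a given ordering, it suffices to compute and compare them.
Buchberger on the first generating set:
f_1 = 12*x**2*y + 1/2*x**2 + 23/2, LT = x**2*y.
f_2 = -6*x*y + 3*x + 9, LT = x*y.

S(f_1,f_2): lcm = x**2*y. S = 13/24*x**2 + 3/2*x + 23/24.
  reduce S modulo (f_1, f_2):
  remainder 13/24*x**2 + 3/2*x + 23/24 ≠ 0; add g_3 = 13/24*x**2 + 3/2*x + 23/24 to the basis.

S(f_1,g_3): lcm = x**2*y. S = 1/24*x**2 - 36/13*x*y - 23/13*y + 23/24.
  reduce S modulo (f_1, f_2, g_3):
  remainder -3/2*x - 23/13*y - 85/26 ≠ 0; add g_4 = -3/2*x - 23/13*y - 85/26 to the basis.

S(f_2,g_4): lcm = x*y. S = -46/39*y**2 - 1/2*x - 85/39*y - 3/2.
  reduce S modulo (f_1, f_2, g_3, g_4):
  remainder -46/39*y**2 - 62/39*y - 16/39 ≠ 0; add g_5 = -46/39*y**2 - 62/39*y - 16/39 to the basis.

The other S-polynomials (S(f_2,g_3), S(f_1,g_4), S(g_3,g_4), S(f_1,g_5), S(f_2,g_5), S(g_3,g_5), S(g_4,g_5)) all reduce to 0 modulo the current basis, so we have a Gröbner basis.
Inter-reduce: drop elements whose leading term is divisible by another's, tail-reduce, and make monic.
Reduced Gröbner basis: {y**2 + 31/23*y + 8/23, x + 46/39*y + 85/39}.

Buchberger on the second generating set:
h_1 = 24*x**2*y + x**2 + 48*x*y - 24*x - 49, LT = x**2*y.
h_2 = 24*x**2*y + x**2 + 12*x*y - 6*x + 5, LT = x**2*y.

S(h_1,h_2): lcm = x**2*y. S = 3/2*x*y - 3/4*x - 9/4.
  reduce S modulo (h_1, h_2):
  remainder 3/2*x*y - 3/4*x - 9/4 ≠ 0; add k_3 = 3/2*x*y - 3/4*x - 9/4 to the basis.

S(h_1,k_3): lcm = x**2*y. S = 13/24*x**2 + 2*x*y + 1/2*x - 49/24.
  reduce S modulo (h_1, h_2, k_3):
  remainder 13/24*x**2 + 3/2*x + 23/24 ≠ 0; add k_4 = 13/24*x**2 + 3/2*x + 23/24 to the basis.

S(h_1,k_4): lcm = x**2*y. S = 1/24*x**2 - 10/13*x*y - x - 23/13*y - 49/24.
  reduce S modulo (h_1, h_2, k_3, k_4):
  remainder -3/2*x - 23/13*y - 85/26 ≠ 0; add k_5 = -3/2*x - 23/13*y - 85/26 to the basis.

S(k_3,k_5): lcm = x*y. S = -46/39*y**2 - 1/2*x - 85/39*y - 3/2.
  reduce S modulo (h_1, h_2, k_3, k_4, k_5):
  remainder -46/39*y**2 - 62/39*y - 16/39 ≠ 0; add k_6 = -46/39*y**2 - 62/39*y - 16/39 to the basis.

The other S-polynomials (S(h_2,k_3), S(h_2,k_4), S(k_3,k_4), S(h_1,k_5), S(h_2,k_5), S(k_4,k_5), S(h_1,k_6), S(h_2,k_6), S(k_3,k_6), S(k_4,k_6), S(k_5,k_6)) all reduce to 0 modulo the current basis, so we have a Gröbner basis.
Inter-reduce: drop elements whose leading term is divisible by another's, tail-reduce, and make monic.
Reduced Gröbner basis: {y**2 + 31/23*y + 8/23, x + 46/39*y + 85/39}.

Same reduced basis, so the two generating sets span the same ideal.
The same test decides containment: I ⊆ J iff every generator of I reduces to 0 modulo a Gröbner basis of J.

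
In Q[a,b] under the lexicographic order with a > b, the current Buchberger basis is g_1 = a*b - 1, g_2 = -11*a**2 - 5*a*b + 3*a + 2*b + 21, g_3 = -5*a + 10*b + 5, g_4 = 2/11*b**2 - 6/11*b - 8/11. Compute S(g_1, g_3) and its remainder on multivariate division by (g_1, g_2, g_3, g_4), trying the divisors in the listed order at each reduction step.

S(g_1, g_3) = 2*b**2 + b - 1; remainder on division = 7*b + 7.

lcm(LM(g_1), LM(g_3)) = a*b.
S = (lcm/LT(g_1))·g_1 − (lcm/LT(g_3))·g_3 = 2*b**2 + b - 1.
Reduce S modulo (g_1, g_2, g_3, g_4) in that order:
  leading term b**2: subtract (11)·g_4 from 2*b**2 + b - 1 → 7*b + 7
  leading term b: no divisor's leading term divides it; move 7*b to the remainder.
  leading term 1: no divisor's leading term divides it; move 7 to the remainder.
The remainder 7*b + 7 is nonzero, so it would be added as the next basis element.
This is the inner loop of Buchberger's algorithm — each nonzero remainder becomes a new basis element.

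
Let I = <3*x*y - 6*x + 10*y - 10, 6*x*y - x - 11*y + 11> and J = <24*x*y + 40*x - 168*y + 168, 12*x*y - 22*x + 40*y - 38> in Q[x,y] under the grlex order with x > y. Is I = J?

Equality of ideals is decidable: compute both reduced Gröbner bases (unique for the ordering) and check whether they agree.
Buchberger on the first generating set:
f_1 = 3*x*y - 6*x + 10*y - 10, LT = x*y.
f_2 = 6*x*y - x - 11*y + 11, LT = x*y.

S(f_1,f_2): lcm = x*y. S = -11/6*x + 31/6*y - 31/6.
  leading term x: no divisor's leading term divides it; move -11/6*x to the remainder.
  leading term y: no divisor's leading term divides it; move 31/6*y to the remainder.
  leading term 1: no divisor's leading term divides it; move -31/6 to the remainder.
  remainder -11/6*x + 31/6*y - 31/6 ≠ 0; add g_3 = -11/6*x + 31/6*y - 31/6 to the basis.

S(f_1,g_3): lcm = x*y. S = 31/11*y**2 - 2*x + 17/33*y - 10/3.
  leading term y**2: no divisor's leading term divides it; move 31/11*y**2 to the remainder.
  leading term x: subtract (12/11)·g_3 from -2*x + 17/33*y - 10/3 → -169/33*y + 76/33
  leading term y: no divisor's leading term divides it; move -169/33*y to the remainder.
  leading term 1: no divisor's leading term divides it; move 76/33 to the remainder.
  remainder 31/11*y**2 - 169/33*y + 76/33 ≠ 0; add g_4 = 31/11*y**2 - 169/33*y + 76/33 to the basis.

S(f_2,g_3): lcm = x*y. S = 31/11*y**2 - 1/6*x - 307/66*y + 11/6.
  leading term y**2: subtract (1)·g_4 from 31/11*y**2 - 1/6*x - 307/66*y + 11/6 → -1/6*x + 31/66*y - 31/66
  leading term x: subtract (1/11)·g_3 from -1/6*x + 31/66*y - 31/66 → 0
  remainder 0.

S(f_1,g_4): lcm = x*y**2. S = -17/93*x*y + 10/3*y**2 - 76/93*x - 10/3*y.
  leading term x*y: subtract (-17/279)·f_1 from -17/93*x*y + 10/3*y**2 - 76/93*x - 10/3*y → 10/3*y**2 - 110/93*x - 760/279*y - 170/279
  leading term y**2: subtract (110/93)·g_4 from 10/3*y**2 - 110/93*x - 760/279*y - 170/279 → -110/93*x + 10/3*y - 10/3
  leading term x: subtract (20/31)·g_3 from -110/93*x + 10/3*y - 10/3 → 0
  remainder 0.

S(f_2,g_4): lcm = x*y**2. S = 307/186*x*y - 11/6*y**2 - 76/93*x + 11/6*y.
  leading term x*y: subtract (307/558)·f_1 from 307/186*x*y - 11/6*y**2 - 76/93*x + 11/6*y → -11/6*y**2 + 77/31*x - 2047/558*y + 1535/279
  leading term y**2: subtract (-121/186)·g_4 from -11/6*y**2 + 77/31*x - 2047/558*y + 1535/279 → 77/31*x - 7*y + 7
  leading term x: subtract (-42/31)·g_3 from 77/31*x - 7*y + 7 → 0
  remainder 0.

S(g_3,g_4): leading monomials are coprime, so the S-polynomial reduces to 0 (Buchberger's first criterion).
Every S-polynomial of the final basis reduces to 0, so we have a Gröbner basis.
Inter-reduce: drop elements whose leading term is divisible by another's, tail-reduce, and make monic.
Reduced Gröbner basis: {y**2 - 169/93*y + 76/93, x - 31/11*y + 31/11}.

Buchberger on the second generating set:
h_1 = 24*x*y + 40*x - 168*y + 168, LT = x*y.
h_2 = 12*x*y - 22*x + 40*y - 38, LT = x*y.

S(h_1,h_2): lcm = x*y. S = 7/2*x - 31/3*y + 61/6.
  leading term x: no divisor's leading term divides it; move 7/2*x to the remainder.
  leading term y: no divisor's leading term divides it; move -31/3*y to the remainder.
  leading term 1: no divisor's leading term divides it; move 61/6 to the remainder.
  remainder 7/2*x - 31/3*y + 61/6 ≠ 0; add k_3 = 7/2*x - 31/3*y + 61/6 to the basis.

S(h_1,k_3): lcm = x*y. S = 62/21*y**2 + 5/3*x - 208/21*y + 7.
  leading term y**2: no divisor's leading term divides it; move 62/21*y**2 to the remainder.
  leading term x: subtract (10/21)·k_3 from 5/3*x - 208/21*y + 7 → -314/63*y + 136/63
  leading term y: no divisor's leading term divides it; move -314/63*y to the remainder.
  leading term 1: no divisor's leading term divides it; move 136/63 to the remainder.
  remainder 62/21*y**2 - 314/63*y + 136/63 ≠ 0; add k_4 = 62/21*y**2 - 314/63*y + 136/63 to the basis.

S(h_2,k_3): lcm = x*y. S = 62/21*y**2 - 11/6*x + 3/7*y - 19/6.
  leading term y**2: subtract (1)·k_4 from 62/21*y**2 - 11/6*x + 3/7*y - 19/6 → -11/6*x + 341/63*y - 671/126
  leading term x: subtract (-11/21)·k_3 from -11/6*x + 341/63*y - 671/126 → 0
  remainder 0.

S(h_1,k_4): lcm = x*y**2. S = 104/31*x*y - 7*y**2 - 68/93*x + 7*y.
  leading term x*y: subtract (13/93)·h_1 from 104/31*x*y - 7*y**2 - 68/93*x + 7*y → -7*y**2 - 196/31*x + 945/31*y - 728/31
  leading term y**2: subtract (-147/62)·k_4 from -7*y**2 - 196/31*x + 945/31*y - 728/31 → -196/31*x + 56/3*y - 1708/93
  leading term x: subtract (-56/31)·k_3 from -196/31*x + 56/3*y - 1708/93 → 0
  remainder 0.

S(h_2,k_4): lcm = x*y**2. S = -9/62*x*y + 10/3*y**2 - 68/93*x - 19/6*y.
  leading term x*y: subtract (-3/496)·h_1 from -9/62*x*y + 10/3*y**2 - 68/93*x - 19/6*y → 10/3*y**2 - 91/186*x - 389/93*y + 63/62
  leading term y**2: subtract (35/31)·k_4 from 10/3*y**2 - 91/186*x - 389/93*y + 63/62 → -91/186*x + 13/9*y - 793/558
  leading term x: subtract (-13/93)·k_3 from -91/186*x + 13/9*y - 793/558 → 0
  remainder 0.

S(k_3,k_4): leading monomials are coprime, so the S-polynomial reduces to 0 (Buchberger's first criterion).
Every S-polynomial of the final basis reduces to 0, so we have a Gröbner basis.
Inter-reduce: drop elements whose leading term is divisible by another's, tail-reduce, and make monic.
Reduced Gröbner basis: {y**2 - 157/93*y + 68/93, x - 62/21*y + 61/21}.

The bases are distinct; the ideals are different.

No, the ideals differ.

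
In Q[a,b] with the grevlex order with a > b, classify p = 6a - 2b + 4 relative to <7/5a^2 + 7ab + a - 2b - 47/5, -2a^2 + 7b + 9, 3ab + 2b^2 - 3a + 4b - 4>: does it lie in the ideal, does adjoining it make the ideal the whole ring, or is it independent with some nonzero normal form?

First compute the reduced Gröbner basis of I by Buchberger's algorithm.
f_1 = 7/5a^2 + 7ab + a - 2b - 47/5, LT = a^2.
f_2 = -2a^2 + 7b + 9, LT = a^2.
f_3 = 3ab + 2b^2 - 3a + 4b - 4, LT = ab.

S(f_1,f_2): lcm = a^2. S = 5ab + 5/7a + 29/14b - 31/14.
  leading term ab: subtract (5/3)·f_3 from 5ab + 5/7a + 29/14b - 31/14 → -10/3b^2 + 40/7a - 193/42b + 187/42
  leading term b^2: no divisor's leading term divides it; move -10/3b^2 to the remainder.
  leading term a: no divisor's leading term divides it; move 40/7a to the remainder.
  leading term b: no divisor's leading term divides it; move -193/42b to the remainder.
  leading term 1: no divisor's leading term divides it; move 187/42 to the remainder.
  remainder -10/3b^2 + 40/7a - 193/42b + 187/42 ≠ 0; add h_4 = -10/3b^2 + 40/7a - 193/42b + 187/42 to the basis.

S(f_1,f_3): lcm = a^2b. S = 13/3ab^2 + a^2 - 13/21ab - 10/7b^2 + 4/3a - 47/7b.
  leading term ab^2: subtract (13/9b)·f_3 from 13/3ab^2 + a^2 - 13/21ab - 10/7b^2 + 4/3a - 47/7b → -26/9b^3 + a^2 + 26/7ab - 454/63b^2 + 4/3a - 59/63b
  leading term b^3: subtract (13/15b)·h_4 from -26/9b^3 + a^2 + 26/7ab - 454/63b^2 + 4/3a - 59/63b → a^2 - 26/21ab - 677/210b^2 + 4/3a - 1007/210b
  leading term a^2: subtract (5/7)·f_1 from a^2 - 26/21ab - 677/210b^2 + 4/3a - 1007/210b → -131/21ab - 677/210b^2 + 13/21a - 101/30b + 47/7
  leading term ab: subtract (-131/63)·f_3 from -131/21ab - 677/210b^2 + 13/21a - 101/30b + 47/7 → 589/630b^2 - 118/21a + 3119/630b - 101/63
  leading term b^2: subtract (-589/2100)·h_4 from 589/630b^2 - 118/21a + 3119/630b - 101/63 → -984/245a + 35887/9800b - 3473/9800
  leading term a: no divisor's leading term divides it; move -984/245a to the remainder.
  leading term b: no divisor's leading term divides it; move 35887/9800b to the remainder.
  leading term 1: no divisor's leading term divides it; move -3473/9800 to the remainder.
  remainder -984/245a + 35887/9800b - 3473/9800 ≠ 0; add h_5 = -984/245a + 35887/9800b - 3473/9800 to the basis.

S(f_3,h_4): lcm = ab^2. S = 2/3b^3 + 12/7a^2 - 333/140ab + 4/3b^2 + 187/140a - 4/3b.
  leading term b^3: subtract (-1/5b)·h_4 from 2/3b^3 + 12/7a^2 - 333/140ab + 4/3b^2 + 187/140a - 4/3b → 12/7a^2 - 173/140ab + 29/70b^2 + 187/140a - 31/70b
  leading term a^2: subtract (60/49)·f_1 from 12/7a^2 - 173/140ab + 29/70b^2 + 187/140a - 31/70b → -1373/140ab + 29/70b^2 + 109/980a + 983/490b + 564/49
  leading term ab: subtract (-1373/420)·f_3 from -1373/140ab + 29/70b^2 + 109/980a + 983/490b + 564/49 → 146/21b^2 - 4751/490a + 22171/1470b - 1151/735
  leading term b^2: subtract (-73/35)·h_4 from 146/21b^2 - 4751/490a + 22171/1470b - 1151/735 → 1089/490a + 1347/245b + 3783/490
  leading term a: subtract (-363/656)·h_5 from 1089/490a + 1347/245b + 3783/490 → 987189/131200b + 987189/131200
  leading term b: no divisor's leading term divides it; move 987189/131200b to the remainder.
  leading term 1: no divisor's leading term divides it; move 987189/131200 to the remainder.
  remainder 987189/131200b + 987189/131200 ≠ 0; add h_6 = 987189/131200b + 987189/131200 to the basis.

The other S-polynomials (S(f_2,f_3), S(f_1,h_4), S(f_2,h_4), S(f_1,h_5), S(f_2,h_5), S(f_3,h_5), S(h_4,h_5), S(f_1,h_6), S(f_2,h_6), S(f_3,h_6), S(h_4,h_6), S(h_5,h_6)) all reduce to 0 modulo the current basis, so we have a Gröbner basis.
Inter-reduce: drop elements whose leading term is divisible by another's, tail-reduce, and make monic.
Reduced Gröbner basis: {a + 1, b + 1}.
Label its elements g_1 = a + 1, g_2 = b + 1.

Reduce p = 6a - 2b + 4 modulo G:
  leading term a: subtract (6)·g_1 from 6a - 2b + 4 → -2b - 2
  leading term b: subtract (-2)·g_2 from -2b - 2 → 0
  normal form = 0.
Since the normal form is 0, p ∈ I.

6a - 2b + 4 lies in I (it reduces to 0).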